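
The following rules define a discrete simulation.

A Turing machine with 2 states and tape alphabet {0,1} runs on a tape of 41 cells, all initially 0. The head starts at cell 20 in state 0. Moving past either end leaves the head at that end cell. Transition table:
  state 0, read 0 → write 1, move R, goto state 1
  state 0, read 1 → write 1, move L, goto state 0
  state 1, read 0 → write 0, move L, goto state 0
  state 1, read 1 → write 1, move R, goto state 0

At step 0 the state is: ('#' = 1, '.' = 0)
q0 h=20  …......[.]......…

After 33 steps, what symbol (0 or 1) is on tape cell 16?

1

gen 0: q0 h=20  …......[.]......…
gen 1: q1 h=21  ….....#[.]......…
gen 2: q0 h=20  …......[#]......…
gen 3: q0 h=19  …......[.]#.....…
gen 4: q1 h=20  ….....#[#]......…
gen 5: q0 h=21  …....##[.]......…
gen 6: q1 h=22  …...###[.]......…
gen 7: q0 h=21  …....##[#]......…
gen 8: q0 h=20  ….....#[#]#.....…
gen 9: q0 h=19  …......[#]##....…
gen 10: q0 h=18  …......[.]###...…
gen 11: q1 h=19  ….....#[#]##....…
gen 12: q0 h=20  …....##[#]#.....…
gen 13: q0 h=19  ….....#[#]##....…
gen 14: q0 h=18  …......[#]###...…
gen 15: q0 h=17  …......[.]####..…
gen 16: q1 h=18  ….....#[#]###...…
gen 17: q0 h=19  …....##[#]##....…
gen 18: q0 h=18  ….....#[#]###...…
gen 19: q0 h=17  …......[#]####..…
gen 20: q0 h=16  …......[.]#####.…
gen 21: q1 h=17  ….....#[#]####..…
gen 22: q0 h=18  …....##[#]###...…
gen 23: q0 h=17  ….....#[#]####..…
gen 24: q0 h=16  …......[#]#####.…
gen 25: q0 h=15  …......[.]######…
gen 26: q1 h=16  ….....#[#]#####.…
gen 27: q0 h=17  …....##[#]####..…
gen 28: q0 h=16  ….....#[#]#####.…
gen 29: q0 h=15  …......[#]######…
gen 30: q0 h=14  …......[.]######…
gen 31: q1 h=15  ….....#[#]######…
gen 32: q0 h=16  …....##[#]#####.…
gen 33: q0 h=15  ….....#[#]######…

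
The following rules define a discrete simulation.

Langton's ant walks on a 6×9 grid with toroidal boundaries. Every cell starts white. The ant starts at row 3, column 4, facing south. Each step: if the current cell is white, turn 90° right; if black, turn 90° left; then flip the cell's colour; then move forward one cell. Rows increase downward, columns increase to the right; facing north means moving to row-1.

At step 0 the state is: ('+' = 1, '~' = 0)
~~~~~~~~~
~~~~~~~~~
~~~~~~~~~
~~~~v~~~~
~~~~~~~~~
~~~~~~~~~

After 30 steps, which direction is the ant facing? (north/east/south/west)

south

gen 0: ~~~~~~~~~
~~~~~~~~~
~~~~~~~~~
~~~~v~~~~
~~~~~~~~~
~~~~~~~~~
gen 1: ~~~~~~~~~
~~~~~~~~~
~~~~~~~~~
~~~<+~~~~
~~~~~~~~~
~~~~~~~~~
gen 2: ~~~~~~~~~
~~~~~~~~~
~~~^~~~~~
~~~++~~~~
~~~~~~~~~
~~~~~~~~~
gen 3: ~~~~~~~~~
~~~~~~~~~
~~~+>~~~~
~~~++~~~~
~~~~~~~~~
~~~~~~~~~
gen 4: ~~~~~~~~~
~~~~~~~~~
~~~++~~~~
~~~+v~~~~
~~~~~~~~~
~~~~~~~~~
gen 5: ~~~~~~~~~
~~~~~~~~~
~~~++~~~~
~~~+~>~~~
~~~~~~~~~
~~~~~~~~~
gen 6: ~~~~~~~~~
~~~~~~~~~
~~~++~~~~
~~~+~+~~~
~~~~~v~~~
~~~~~~~~~
gen 7: ~~~~~~~~~
~~~~~~~~~
~~~++~~~~
~~~+~+~~~
~~~~<+~~~
~~~~~~~~~
gen 8: ~~~~~~~~~
~~~~~~~~~
~~~++~~~~
~~~+^+~~~
~~~~++~~~
~~~~~~~~~
gen 9: ~~~~~~~~~
~~~~~~~~~
~~~++~~~~
~~~++>~~~
~~~~++~~~
~~~~~~~~~
gen 10: ~~~~~~~~~
~~~~~~~~~
~~~++^~~~
~~~++~~~~
~~~~++~~~
~~~~~~~~~
gen 11: ~~~~~~~~~
~~~~~~~~~
~~~+++>~~
~~~++~~~~
~~~~++~~~
~~~~~~~~~
gen 12: ~~~~~~~~~
~~~~~~~~~
~~~++++~~
~~~++~v~~
~~~~++~~~
~~~~~~~~~
gen 13: ~~~~~~~~~
~~~~~~~~~
~~~++++~~
~~~++<+~~
~~~~++~~~
~~~~~~~~~
gen 14: ~~~~~~~~~
~~~~~~~~~
~~~++^+~~
~~~++++~~
~~~~++~~~
~~~~~~~~~
gen 15: ~~~~~~~~~
~~~~~~~~~
~~~+<~+~~
~~~++++~~
~~~~++~~~
~~~~~~~~~
gen 16: ~~~~~~~~~
~~~~~~~~~
~~~+~~+~~
~~~+v++~~
~~~~++~~~
~~~~~~~~~
gen 17: ~~~~~~~~~
~~~~~~~~~
~~~+~~+~~
~~~+~>+~~
~~~~++~~~
~~~~~~~~~
gen 18: ~~~~~~~~~
~~~~~~~~~
~~~+~^+~~
~~~+~~+~~
~~~~++~~~
~~~~~~~~~
gen 19: ~~~~~~~~~
~~~~~~~~~
~~~+~+>~~
~~~+~~+~~
~~~~++~~~
~~~~~~~~~
gen 20: ~~~~~~~~~
~~~~~~^~~
~~~+~+~~~
~~~+~~+~~
~~~~++~~~
~~~~~~~~~
gen 21: ~~~~~~~~~
~~~~~~+>~
~~~+~+~~~
~~~+~~+~~
~~~~++~~~
~~~~~~~~~
gen 22: ~~~~~~~~~
~~~~~~++~
~~~+~+~v~
~~~+~~+~~
~~~~++~~~
~~~~~~~~~
gen 23: ~~~~~~~~~
~~~~~~++~
~~~+~+<+~
~~~+~~+~~
~~~~++~~~
~~~~~~~~~
gen 24: ~~~~~~~~~
~~~~~~^+~
~~~+~+++~
~~~+~~+~~
~~~~++~~~
~~~~~~~~~
gen 25: ~~~~~~~~~
~~~~~<~+~
~~~+~+++~
~~~+~~+~~
~~~~++~~~
~~~~~~~~~
gen 26: ~~~~~^~~~
~~~~~+~+~
~~~+~+++~
~~~+~~+~~
~~~~++~~~
~~~~~~~~~
gen 27: ~~~~~+>~~
~~~~~+~+~
~~~+~+++~
~~~+~~+~~
~~~~++~~~
~~~~~~~~~
gen 28: ~~~~~++~~
~~~~~+v+~
~~~+~+++~
~~~+~~+~~
~~~~++~~~
~~~~~~~~~
gen 29: ~~~~~++~~
~~~~~<++~
~~~+~+++~
~~~+~~+~~
~~~~++~~~
~~~~~~~~~
gen 30: ~~~~~++~~
~~~~~~++~
~~~+~v++~
~~~+~~+~~
~~~~++~~~
~~~~~~~~~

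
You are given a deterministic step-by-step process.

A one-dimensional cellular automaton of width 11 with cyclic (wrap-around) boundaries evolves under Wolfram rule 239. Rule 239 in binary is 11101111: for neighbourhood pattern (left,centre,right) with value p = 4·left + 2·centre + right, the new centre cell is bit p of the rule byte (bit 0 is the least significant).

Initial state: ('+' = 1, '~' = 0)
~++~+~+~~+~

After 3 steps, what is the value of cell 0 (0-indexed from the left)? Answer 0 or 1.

0) ~++~+~+~~+~
1) +++++++~++~
2) +++++++++++
3) +++++++++++

1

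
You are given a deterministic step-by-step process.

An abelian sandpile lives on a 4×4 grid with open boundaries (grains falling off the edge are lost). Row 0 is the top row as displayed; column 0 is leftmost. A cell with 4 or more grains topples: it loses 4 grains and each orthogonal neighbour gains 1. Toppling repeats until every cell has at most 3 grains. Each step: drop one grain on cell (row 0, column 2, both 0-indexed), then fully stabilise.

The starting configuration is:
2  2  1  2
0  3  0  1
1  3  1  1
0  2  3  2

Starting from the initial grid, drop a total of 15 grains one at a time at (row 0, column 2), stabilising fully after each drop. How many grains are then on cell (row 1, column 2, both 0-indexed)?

1

0) 2  2  1  2
0  3  0  1
1  3  1  1
0  2  3  2
1) 2  2  2  2
0  3  0  1
1  3  1  1
0  2  3  2
2) 2  2  3  2
0  3  0  1
1  3  1  1
0  2  3  2
3) 2  3  0  3
0  3  1  1
1  3  1  1
0  2  3  2
4) 2  3  1  3
0  3  1  1
1  3  1  1
0  2  3  2
5) 2  3  2  3
0  3  1  1
1  3  1  1
0  2  3  2
6) 2  3  3  3
0  3  1  1
1  3  1  1
0  2  3  2
7) 3  1  2  0
1  1  3  2
2  0  2  1
0  3  3  2
8) 3  1  3  0
1  1  3  2
2  0  2  1
0  3  3  2
9) 3  2  1  1
1  2  0  3
2  0  3  1
0  3  3  2
10) 3  2  2  1
1  2  0  3
2  0  3  1
0  3  3  2
11) 3  2  3  1
1  2  0  3
2  0  3  1
0  3  3  2
12) 3  3  0  2
1  2  1  3
2  0  3  1
0  3  3  2
13) 3  3  1  2
1  2  1  3
2  0  3  1
0  3  3  2
14) 3  3  2  2
1  2  1  3
2  0  3  1
0  3  3  2
15) 3  3  3  2
1  2  1  3
2  0  3  1
0  3  3  2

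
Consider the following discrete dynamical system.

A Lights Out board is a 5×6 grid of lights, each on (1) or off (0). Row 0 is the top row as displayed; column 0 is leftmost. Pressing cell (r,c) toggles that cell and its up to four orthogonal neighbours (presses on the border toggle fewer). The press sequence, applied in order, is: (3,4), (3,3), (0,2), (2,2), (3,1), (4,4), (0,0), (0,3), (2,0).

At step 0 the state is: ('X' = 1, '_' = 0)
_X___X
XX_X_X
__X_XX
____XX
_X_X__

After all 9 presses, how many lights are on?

14

gen 0: _X___X
XX_X_X
__X_XX
____XX
_X_X__
gen 1: _X___X
XX_X_X
__X__X
___X__
_X_XX_
gen 2: _X___X
XX_X_X
__XX_X
__X_X_
_X__X_
gen 3: __XX_X
XXXX_X
__XX_X
__X_X_
_X__X_
gen 4: __XX_X
XX_X_X
_X___X
____X_
_X__X_
gen 5: __XX_X
XX_X_X
_____X
XXX_X_
____X_
gen 6: __XX_X
XX_X_X
_____X
XXX___
___X_X
gen 7: XXXX_X
_X_X_X
_____X
XXX___
___X_X
gen 8: XX__XX
_X___X
_____X
XXX___
___X_X
gen 9: XX__XX
XX___X
XX___X
_XX___
___X_X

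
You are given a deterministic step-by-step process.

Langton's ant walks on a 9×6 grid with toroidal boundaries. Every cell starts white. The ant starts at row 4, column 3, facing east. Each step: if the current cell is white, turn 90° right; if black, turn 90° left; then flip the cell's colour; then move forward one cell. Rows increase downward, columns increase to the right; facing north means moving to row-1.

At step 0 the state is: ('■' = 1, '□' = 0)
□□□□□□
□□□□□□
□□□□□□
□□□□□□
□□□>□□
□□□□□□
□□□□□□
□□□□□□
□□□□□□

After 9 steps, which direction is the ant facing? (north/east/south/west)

k=0  □□□□□□
□□□□□□
□□□□□□
□□□□□□
□□□>□□
□□□□□□
□□□□□□
□□□□□□
□□□□□□
k=1  □□□□□□
□□□□□□
□□□□□□
□□□□□□
□□□■□□
□□□v□□
□□□□□□
□□□□□□
□□□□□□
k=2  □□□□□□
□□□□□□
□□□□□□
□□□□□□
□□□■□□
□□<■□□
□□□□□□
□□□□□□
□□□□□□
k=3  □□□□□□
□□□□□□
□□□□□□
□□□□□□
□□^■□□
□□■■□□
□□□□□□
□□□□□□
□□□□□□
k=4  □□□□□□
□□□□□□
□□□□□□
□□□□□□
□□■>□□
□□■■□□
□□□□□□
□□□□□□
□□□□□□
k=5  □□□□□□
□□□□□□
□□□□□□
□□□^□□
□□■□□□
□□■■□□
□□□□□□
□□□□□□
□□□□□□
k=6  □□□□□□
□□□□□□
□□□□□□
□□□■>□
□□■□□□
□□■■□□
□□□□□□
□□□□□□
□□□□□□
k=7  □□□□□□
□□□□□□
□□□□□□
□□□■■□
□□■□v□
□□■■□□
□□□□□□
□□□□□□
□□□□□□
k=8  □□□□□□
□□□□□□
□□□□□□
□□□■■□
□□■<■□
□□■■□□
□□□□□□
□□□□□□
□□□□□□
k=9  □□□□□□
□□□□□□
□□□□□□
□□□^■□
□□■■■□
□□■■□□
□□□□□□
□□□□□□
□□□□□□

north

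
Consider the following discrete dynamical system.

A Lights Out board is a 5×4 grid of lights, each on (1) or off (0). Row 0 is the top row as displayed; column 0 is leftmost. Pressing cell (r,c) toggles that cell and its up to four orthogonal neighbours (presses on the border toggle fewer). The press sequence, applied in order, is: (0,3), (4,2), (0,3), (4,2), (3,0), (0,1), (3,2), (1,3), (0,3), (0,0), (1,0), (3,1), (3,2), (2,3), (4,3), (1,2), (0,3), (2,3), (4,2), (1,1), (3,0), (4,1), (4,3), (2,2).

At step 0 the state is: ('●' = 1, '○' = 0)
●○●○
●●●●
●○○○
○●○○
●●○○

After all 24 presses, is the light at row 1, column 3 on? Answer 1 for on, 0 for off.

step 0: ●○●○
●●●●
●○○○
○●○○
●●○○
step 1: ●○○●
●●●○
●○○○
○●○○
●●○○
step 2: ●○○●
●●●○
●○○○
○●●○
●○●●
step 3: ●○●○
●●●●
●○○○
○●●○
●○●●
step 4: ●○●○
●●●●
●○○○
○●○○
●●○○
step 5: ●○●○
●●●●
○○○○
●○○○
○●○○
step 6: ○●○○
●○●●
○○○○
●○○○
○●○○
step 7: ○●○○
●○●●
○○●○
●●●●
○●●○
step 8: ○●○●
●○○○
○○●●
●●●●
○●●○
step 9: ○●●○
●○○●
○○●●
●●●●
○●●○
step 10: ●○●○
○○○●
○○●●
●●●●
○●●○
step 11: ○○●○
●●○●
●○●●
●●●●
○●●○
step 12: ○○●○
●●○●
●●●●
○○○●
○○●○
step 13: ○○●○
●●○●
●●○●
○●●○
○○○○
step 14: ○○●○
●●○○
●●●○
○●●●
○○○○
step 15: ○○●○
●●○○
●●●○
○●●○
○○●●
step 16: ○○○○
●○●●
●●○○
○●●○
○○●●
step 17: ○○●●
●○●○
●●○○
○●●○
○○●●
step 18: ○○●●
●○●●
●●●●
○●●●
○○●●
step 19: ○○●●
●○●●
●●●●
○●○●
○●○○
step 20: ○●●●
○●○●
●○●●
○●○●
○●○○
step 21: ○●●●
○●○●
○○●●
●○○●
●●○○
step 22: ○●●●
○●○●
○○●●
●●○●
○○●○
step 23: ○●●●
○●○●
○○●●
●●○○
○○○●
step 24: ○●●●
○●●●
○●○○
●●●○
○○○●

1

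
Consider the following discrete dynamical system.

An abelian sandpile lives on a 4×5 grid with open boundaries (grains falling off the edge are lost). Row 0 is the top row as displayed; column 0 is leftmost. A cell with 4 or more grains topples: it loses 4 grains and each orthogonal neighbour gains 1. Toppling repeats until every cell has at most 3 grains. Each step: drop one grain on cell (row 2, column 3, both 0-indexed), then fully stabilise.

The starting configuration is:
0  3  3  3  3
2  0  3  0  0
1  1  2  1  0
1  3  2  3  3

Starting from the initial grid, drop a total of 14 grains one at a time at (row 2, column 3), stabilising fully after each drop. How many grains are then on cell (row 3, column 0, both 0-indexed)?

2

step 0: 0  3  3  3  3
2  0  3  0  0
1  1  2  1  0
1  3  2  3  3
step 1: 0  3  3  3  3
2  0  3  0  0
1  1  2  2  0
1  3  2  3  3
step 2: 0  3  3  3  3
2  0  3  0  0
1  1  2  3  0
1  3  2  3  3
step 3: 0  3  3  3  3
2  0  3  1  0
1  1  3  1  2
1  3  3  1  0
step 4: 0  3  3  3  3
2  0  3  1  0
1  1  3  2  2
1  3  3  1  0
step 5: 0  3  3  3  3
2  0  3  1  0
1  1  3  3  2
1  3  3  1  0
step 6: 1  0  2  2  0
2  2  2  0  2
1  3  2  2  3
2  0  1  3  0
step 7: 1  0  2  2  0
2  2  2  0  2
1  3  2  3  3
2  0  1  3  0
step 8: 1  0  2  2  0
2  2  2  1  3
1  3  3  2  0
2  0  2  0  2
step 9: 1  0  2  2  0
2  2  2  1  3
1  3  3  3  0
2  0  2  0  2
step 10: 1  0  2  2  0
2  3  3  2  3
2  0  1  1  1
2  1  3  1  2
step 11: 1  0  2  2  0
2  3  3  2  3
2  0  1  2  1
2  1  3  1  2
step 12: 1  0  2  2  0
2  3  3  2  3
2  0  1  3  1
2  1  3  1  2
step 13: 1  0  2  2  0
2  3  3  3  3
2  0  2  0  2
2  1  3  2  2
step 14: 1  0  2  2  0
2  3  3  3  3
2  0  2  1  2
2  1  3  2  2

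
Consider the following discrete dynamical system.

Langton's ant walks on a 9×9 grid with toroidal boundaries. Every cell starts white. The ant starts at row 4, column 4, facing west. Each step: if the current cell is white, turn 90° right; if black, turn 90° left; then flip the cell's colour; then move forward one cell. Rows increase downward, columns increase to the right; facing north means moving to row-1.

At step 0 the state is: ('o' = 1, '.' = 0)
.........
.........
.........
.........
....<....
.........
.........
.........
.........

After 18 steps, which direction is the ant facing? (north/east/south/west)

east

0) .........
.........
.........
.........
....<....
.........
.........
.........
.........
1) .........
.........
.........
....^....
....o....
.........
.........
.........
.........
2) .........
.........
.........
....o>...
....o....
.........
.........
.........
.........
3) .........
.........
.........
....oo...
....ov...
.........
.........
.........
.........
4) .........
.........
.........
....oo...
....<o...
.........
.........
.........
.........
5) .........
.........
.........
....oo...
.....o...
....v....
.........
.........
.........
6) .........
.........
.........
....oo...
.....o...
...<o....
.........
.........
.........
7) .........
.........
.........
....oo...
...^.o...
...oo....
.........
.........
.........
8) .........
.........
.........
....oo...
...o>o...
...oo....
.........
.........
.........
9) .........
.........
.........
....oo...
...ooo...
...ov....
.........
.........
.........
10) .........
.........
.........
....oo...
...ooo...
...o.>...
.........
.........
.........
11) .........
.........
.........
....oo...
...ooo...
...o.o...
.....v...
.........
.........
12) .........
.........
.........
....oo...
...ooo...
...o.o...
....<o...
.........
.........
13) .........
.........
.........
....oo...
...ooo...
...o^o...
....oo...
.........
.........
14) .........
.........
.........
....oo...
...ooo...
...oo>...
....oo...
.........
.........
15) .........
.........
.........
....oo...
...oo^...
...oo....
....oo...
.........
.........
16) .........
.........
.........
....oo...
...o<....
...oo....
....oo...
.........
.........
17) .........
.........
.........
....oo...
...o.....
...ov....
....oo...
.........
.........
18) .........
.........
.........
....oo...
...o.....
...o.>...
....oo...
.........
.........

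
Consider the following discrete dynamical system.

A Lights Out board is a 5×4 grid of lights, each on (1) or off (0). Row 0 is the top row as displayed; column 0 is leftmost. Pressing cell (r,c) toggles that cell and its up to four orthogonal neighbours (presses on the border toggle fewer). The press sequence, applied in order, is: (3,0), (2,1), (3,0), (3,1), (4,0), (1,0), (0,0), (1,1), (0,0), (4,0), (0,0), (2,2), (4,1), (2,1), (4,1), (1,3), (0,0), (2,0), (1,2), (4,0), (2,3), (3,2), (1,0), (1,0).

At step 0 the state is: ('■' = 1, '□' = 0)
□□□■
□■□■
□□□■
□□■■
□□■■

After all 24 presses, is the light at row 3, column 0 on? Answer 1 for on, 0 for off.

1

0) □□□■
□■□■
□□□■
□□■■
□□■■
1) □□□■
□■□■
■□□■
■■■■
■□■■
2) □□□■
□□□■
□■■■
■□■■
■□■■
3) □□□■
□□□■
■■■■
□■■■
□□■■
4) □□□■
□□□■
■□■■
■□□■
□■■■
5) □□□■
□□□■
■□■■
□□□■
■□■■
6) ■□□■
■■□■
□□■■
□□□■
■□■■
7) □■□■
□■□■
□□■■
□□□■
■□■■
8) □□□■
■□■■
□■■■
□□□■
■□■■
9) ■■□■
□□■■
□■■■
□□□■
■□■■
10) ■■□■
□□■■
□■■■
■□□■
□■■■
11) □□□■
■□■■
□■■■
■□□■
□■■■
12) □□□■
■□□■
□□□□
■□■■
□■■■
13) □□□■
■□□■
□□□□
■■■■
■□□■
14) □□□■
■■□■
■■■□
■□■■
■□□■
15) □□□■
■■□■
■■■□
■■■■
□■■■
16) □□□□
■■■□
■■■■
■■■■
□■■■
17) ■■□□
□■■□
■■■■
■■■■
□■■■
18) ■■□□
■■■□
□□■■
□■■■
□■■■
19) ■■■□
■□□■
□□□■
□■■■
□■■■
20) ■■■□
■□□■
□□□■
■■■■
■□■■
21) ■■■□
■□□□
□□■□
■■■□
■□■■
22) ■■■□
■□□□
□□□□
■□□■
■□□■
23) □■■□
□■□□
■□□□
■□□■
■□□■
24) ■■■□
■□□□
□□□□
■□□■
■□□■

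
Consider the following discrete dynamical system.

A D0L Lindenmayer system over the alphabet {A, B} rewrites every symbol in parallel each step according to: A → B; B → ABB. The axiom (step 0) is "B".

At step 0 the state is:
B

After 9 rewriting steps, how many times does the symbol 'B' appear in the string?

0) B
1) ABB
2) BABBABB
3) ABBBABBABBBABBABB
4) BABBABBABBBABBABBBABBABBABBBABBABBBABBABB
5) ABBBABBABBBABBABBBABBABBABBBABBABBBABBABBABBBABBABBBABBABBBABBABBABBBABBABBBABBABBABBBABBABBBABBABB
6) BABBABBABBBABBABBBABBABBABBBABBABBBABBABBABBBABBABBBABBABB…ABBBABBABBBABBABBBABBABBABBBABBABBBABBABBABBBABBABBBABBABB  (len 239)
7) ABBBABBABBBABBABBBABBABBABBBABBABBBABBABBABBBABBABBBABBABB…ABBBABBABBBABBABBBABBABBABBBABBABBBABBABBABBBABBABBBABBABB  (len 577)
8) BABBABBABBBABBABBBABBABBABBBABBABBBABBABBABBBABBABBBABBABB…ABBBABBABBBABBABBBABBABBABBBABBABBBABBABBABBBABBABBBABBABB  (len 1393)
9) ABBBABBABBBABBABBBABBABBABBBABBABBBABBABBABBBABBABBBABBABB…ABBBABBABBBABBABBBABBABBABBBABBABBBABBABBABBBABBABBBABBABB  (len 3363)

2378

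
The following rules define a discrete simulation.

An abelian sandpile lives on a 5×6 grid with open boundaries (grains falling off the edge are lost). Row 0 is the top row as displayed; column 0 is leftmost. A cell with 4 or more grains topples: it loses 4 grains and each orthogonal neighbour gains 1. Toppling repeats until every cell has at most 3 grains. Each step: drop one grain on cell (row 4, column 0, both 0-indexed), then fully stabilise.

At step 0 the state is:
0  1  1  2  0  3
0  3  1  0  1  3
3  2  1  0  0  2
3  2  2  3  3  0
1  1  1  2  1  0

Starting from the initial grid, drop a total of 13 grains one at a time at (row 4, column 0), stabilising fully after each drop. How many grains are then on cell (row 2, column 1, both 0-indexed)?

1

k=0  0  1  1  2  0  3
0  3  1  0  1  3
3  2  1  0  0  2
3  2  2  3  3  0
1  1  1  2  1  0
k=1  0  1  1  2  0  3
0  3  1  0  1  3
3  2  1  0  0  2
3  2  2  3  3  0
2  1  1  2  1  0
k=2  0  1  1  2  0  3
0  3  1  0  1  3
3  2  1  0  0  2
3  2  2  3  3  0
3  1  1  2  1  0
k=3  0  1  1  2  0  3
1  3  1  0  1  3
0  3  1  0  0  2
1  3  2  3  3  0
1  2  1  2  1  0
k=4  0  1  1  2  0  3
1  3  1  0  1  3
0  3  1  0  0  2
1  3  2  3  3  0
2  2  1  2  1  0
k=5  0  1  1  2  0  3
1  3  1  0  1  3
0  3  1  0  0  2
1  3  2  3  3  0
3  2  1  2  1  0
k=6  0  1  1  2  0  3
1  3  1  0  1  3
0  3  1  0  0  2
2  3  2  3  3  0
0  3  1  2  1  0
k=7  0  1  1  2  0  3
1  3  1  0  1  3
0  3  1  0  0  2
2  3  2  3  3  0
1  3  1  2  1  0
k=8  0  1  1  2  0  3
1  3  1  0  1  3
0  3  1  0  0  2
2  3  2  3  3  0
2  3  1  2  1  0
k=9  0  1  1  2  0  3
1  3  1  0  1  3
0  3  1  0  0  2
2  3  2  3  3  0
3  3  1  2  1  0
k=10  0  2  1  2  0  3
2  0  2  0  1  3
2  1  2  0  0  2
0  2  3  3  3  0
2  1  2  2  1  0
k=11  0  2  1  2  0  3
2  0  2  0  1  3
2  1  2  0  0  2
0  2  3  3  3  0
3  1  2  2  1  0
k=12  0  2  1  2  0  3
2  0  2  0  1  3
2  1  2  0  0  2
1  2  3  3  3  0
0  2  2  2  1  0
k=13  0  2  1  2  0  3
2  0  2  0  1  3
2  1  2  0  0  2
1  2  3  3  3  0
1  2  2  2  1  0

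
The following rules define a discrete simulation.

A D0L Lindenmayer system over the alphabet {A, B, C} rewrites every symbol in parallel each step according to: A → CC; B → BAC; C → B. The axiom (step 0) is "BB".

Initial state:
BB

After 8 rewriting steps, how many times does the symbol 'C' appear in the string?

294

k=0  BB
k=1  BACBAC
k=2  BACCCBBACCCB
k=3  BACCCBBBBACBACCCBBBBAC
k=4  BACCCBBBBACBACBACBACCCBBACCCBBBBACBACBACBACCCB
k=5  BACCCBBBBACBACBACBACCCBBACCCBBACCCBBACCCBBBBACBACCCBBBBACBACBACBACCCBBACCCBBACCCBBACCCBBBBAC
k=6  BACCCBBBBACBACBACBACCCBBACCCBBACCCBBACCCBBBBACBACCCBBBBACB…CBBACCCBBBBACBACCCBBBBACBACCCBBBBACBACCCBBBBACBACBACBACCCB  (len 182)
k=7  BACCCBBBBACBACBACBACCCBBACCCBBACCCBBACCCBBBBACBACCCBBBBACB…BACBACBACCCBBACCCBBBBACBACBACBACCCBBACCCBBACCCBBACCCBBBBAC  (len 366)
k=8  BACCCBBBBACBACBACBACCCBBACCCBBACCCBBACCCBBBBACBACCCBBBBACB…CBBACCCBBBBACBACCCBBBBACBACCCBBBBACBACCCBBBBACBACBACBACCCB  (len 732)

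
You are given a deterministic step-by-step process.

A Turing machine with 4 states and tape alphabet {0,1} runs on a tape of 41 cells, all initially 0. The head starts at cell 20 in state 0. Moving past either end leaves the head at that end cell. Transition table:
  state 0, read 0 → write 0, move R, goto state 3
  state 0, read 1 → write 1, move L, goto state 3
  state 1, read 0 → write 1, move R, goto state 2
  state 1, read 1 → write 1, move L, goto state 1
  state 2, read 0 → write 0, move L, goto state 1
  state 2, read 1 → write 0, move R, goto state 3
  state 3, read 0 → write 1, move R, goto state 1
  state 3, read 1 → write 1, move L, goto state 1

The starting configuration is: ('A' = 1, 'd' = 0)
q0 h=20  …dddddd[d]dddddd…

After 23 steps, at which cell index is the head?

27

gen 0: q0 h=20  …dddddd[d]dddddd…
gen 1: q3 h=21  …dddddd[d]dddddd…
gen 2: q1 h=22  …dddddA[d]dddddd…
gen 3: q2 h=23  …ddddAA[d]dddddd…
gen 4: q1 h=22  …dddddA[A]dddddd…
gen 5: q1 h=21  …dddddd[A]Addddd…
gen 6: q1 h=20  …dddddd[d]AAdddd…
gen 7: q2 h=21  …dddddA[A]Addddd…
gen 8: q3 h=22  …ddddAd[A]dddddd…
gen 9: q1 h=21  …dddddA[d]Addddd…
gen 10: q2 h=22  …ddddAA[A]dddddd…
gen 11: q3 h=23  …dddAAd[d]dddddd…
gen 12: q1 h=24  …ddAAdA[d]dddddd…
gen 13: q2 h=25  …dAAdAA[d]dddddd…
gen 14: q1 h=24  …ddAAdA[A]dddddd…
gen 15: q1 h=23  …dddAAd[A]Addddd…
gen 16: q1 h=22  …ddddAA[d]AAdddd…
gen 17: q2 h=23  …dddAAA[A]Addddd…
gen 18: q3 h=24  …ddAAAd[A]dddddd…
gen 19: q1 h=23  …dddAAA[d]Addddd…
gen 20: q2 h=24  …ddAAAA[A]dddddd…
gen 21: q3 h=25  …dAAAAd[d]dddddd…
gen 22: q1 h=26  …AAAAdA[d]dddddd…
gen 23: q2 h=27  …AAAdAA[d]dddddd…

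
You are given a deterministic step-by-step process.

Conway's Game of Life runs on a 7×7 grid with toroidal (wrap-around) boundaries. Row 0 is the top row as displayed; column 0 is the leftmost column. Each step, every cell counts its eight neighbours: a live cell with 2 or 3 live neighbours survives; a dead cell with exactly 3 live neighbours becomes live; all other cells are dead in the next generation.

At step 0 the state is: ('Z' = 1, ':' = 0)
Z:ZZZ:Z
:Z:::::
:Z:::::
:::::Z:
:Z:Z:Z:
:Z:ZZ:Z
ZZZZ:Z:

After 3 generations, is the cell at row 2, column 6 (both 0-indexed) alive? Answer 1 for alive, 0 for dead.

t=0: Z:ZZZ:Z
:Z:::::
:Z:::::
:::::Z:
:Z:Z:Z:
:Z:ZZ:Z
ZZZZ:Z:
t=1: ::::ZZZ
:Z:Z:::
:::::::
::Z:Z::
Z::Z:ZZ
::::::Z
:::::::
t=2: ::::ZZ:
::::ZZ:
::ZZ:::
:::ZZZZ
Z::ZZZZ
Z::::ZZ
::::::Z
t=3: ::::Z:Z
:::::Z:
::Z:::Z
Z::::::
:::Z:::
:::::::
Z:::Z::

1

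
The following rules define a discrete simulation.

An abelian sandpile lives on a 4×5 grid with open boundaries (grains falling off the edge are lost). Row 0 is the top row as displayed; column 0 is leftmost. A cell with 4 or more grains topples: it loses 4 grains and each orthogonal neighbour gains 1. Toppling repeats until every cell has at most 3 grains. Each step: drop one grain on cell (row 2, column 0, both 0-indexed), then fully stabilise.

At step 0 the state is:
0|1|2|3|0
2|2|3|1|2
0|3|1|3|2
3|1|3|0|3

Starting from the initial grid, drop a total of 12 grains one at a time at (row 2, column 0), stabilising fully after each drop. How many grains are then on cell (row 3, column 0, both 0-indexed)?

[0] 0|1|2|3|0
2|2|3|1|2
0|3|1|3|2
3|1|3|0|3
[1] 0|1|2|3|0
2|2|3|1|2
1|3|1|3|2
3|1|3|0|3
[2] 0|1|2|3|0
2|2|3|1|2
2|3|1|3|2
3|1|3|0|3
[3] 0|1|2|3|0
2|2|3|1|2
3|3|1|3|2
3|1|3|0|3
[4] 0|1|2|3|0
3|3|3|1|2
2|0|2|3|2
0|3|3|0|3
[5] 0|1|2|3|0
3|3|3|1|2
3|0|2|3|2
0|3|3|0|3
[6] 1|2|3|3|0
1|1|0|2|2
1|2|3|3|2
1|3|3|0|3
[7] 1|2|3|3|0
1|1|0|2|2
2|2|3|3|2
1|3|3|0|3
[8] 1|2|3|3|0
1|1|0|2|2
3|2|3|3|2
1|3|3|0|3
[9] 1|2|3|3|0
2|1|0|2|2
0|3|3|3|2
2|3|3|0|3
[10] 1|2|3|3|0
2|1|0|2|2
1|3|3|3|2
2|3|3|0|3
[11] 1|2|3|3|0
2|1|0|2|2
2|3|3|3|2
2|3|3|0|3
[12] 1|2|3|3|0
2|1|0|2|2
3|3|3|3|2
2|3|3|0|3

2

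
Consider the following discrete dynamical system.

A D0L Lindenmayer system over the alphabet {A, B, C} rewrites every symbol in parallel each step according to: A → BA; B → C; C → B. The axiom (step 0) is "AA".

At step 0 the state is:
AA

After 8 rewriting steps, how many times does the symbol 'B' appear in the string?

0) AA
1) BABA
2) CBACBA
3) BCBABCBA
4) CBCBACBCBA
5) BCBCBABCBCBA
6) CBCBCBACBCBCBA
7) BCBCBCBABCBCBCBA
8) CBCBCBCBACBCBCBCBA

8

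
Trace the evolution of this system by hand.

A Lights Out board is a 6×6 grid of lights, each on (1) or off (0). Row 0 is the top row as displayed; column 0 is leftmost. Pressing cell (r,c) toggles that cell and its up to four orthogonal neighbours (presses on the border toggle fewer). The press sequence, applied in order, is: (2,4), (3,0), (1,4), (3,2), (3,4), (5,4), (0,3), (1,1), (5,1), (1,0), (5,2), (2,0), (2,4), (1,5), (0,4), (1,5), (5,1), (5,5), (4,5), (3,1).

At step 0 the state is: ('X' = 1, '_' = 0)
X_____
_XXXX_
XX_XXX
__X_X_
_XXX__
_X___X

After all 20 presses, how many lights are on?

21

[0] X_____
_XXXX_
XX_XXX
__X_X_
_XXX__
_X___X
[1] X_____
_XXX__
XX____
__X___
_XXX__
_X___X
[2] X_____
_XXX__
_X____
XXX___
XXXX__
_X___X
[3] X___X_
_XX_XX
_X__X_
XXX___
XXXX__
_X___X
[4] X___X_
_XX_XX
_XX_X_
X__X__
XX_X__
_X___X
[5] X___X_
_XX_XX
_XX___
X___XX
XX_XX_
_X___X
[6] X___X_
_XX_XX
_XX___
X___XX
XX_X__
_X_XX_
[7] X_XX__
_XXXXX
_XX___
X___XX
XX_X__
_X_XX_
[8] XXXX__
X__XXX
__X___
X___XX
XX_X__
_X_XX_
[9] XXXX__
X__XXX
__X___
X___XX
X__X__
X_XXX_
[10] _XXX__
_X_XXX
X_X___
X___XX
X__X__
X_XXX_
[11] _XXX__
_X_XXX
X_X___
X___XX
X_XX__
XX__X_
[12] _XXX__
XX_XXX
_XX___
____XX
X_XX__
XX__X_
[13] _XXX__
XX_X_X
_XXXXX
_____X
X_XX__
XX__X_
[14] _XXX_X
XX_XX_
_XXXX_
_____X
X_XX__
XX__X_
[15] _XX_X_
XX_X__
_XXXX_
_____X
X_XX__
XX__X_
[16] _XX_XX
XX_XXX
_XXXXX
_____X
X_XX__
XX__X_
[17] _XX_XX
XX_XXX
_XXXXX
_____X
XXXX__
__X_X_
[18] _XX_XX
XX_XXX
_XXXXX
_____X
XXXX_X
__X__X
[19] _XX_XX
XX_XXX
_XXXXX
______
XXXXX_
__X___
[20] _XX_XX
XX_XXX
__XXXX
XXX___
X_XXX_
__X___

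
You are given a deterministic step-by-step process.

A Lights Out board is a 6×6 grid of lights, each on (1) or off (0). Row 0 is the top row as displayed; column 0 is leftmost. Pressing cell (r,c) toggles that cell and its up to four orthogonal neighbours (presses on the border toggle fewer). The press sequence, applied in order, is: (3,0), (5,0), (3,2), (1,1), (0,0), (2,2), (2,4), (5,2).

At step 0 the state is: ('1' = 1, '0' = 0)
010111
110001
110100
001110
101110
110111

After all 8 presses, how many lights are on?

22

step 0: 010111
110001
110100
001110
101110
110111
step 1: 010111
110001
010100
111110
001110
110111
step 2: 010111
110001
010100
111110
101110
000111
step 3: 010111
110001
011100
100010
100110
000111
step 4: 000111
001001
001100
100010
100110
000111
step 5: 110111
101001
001100
100010
100110
000111
step 6: 110111
100001
010000
101010
100110
000111
step 7: 110111
100011
010111
101000
100110
000111
step 8: 110111
100011
010111
101000
101110
011011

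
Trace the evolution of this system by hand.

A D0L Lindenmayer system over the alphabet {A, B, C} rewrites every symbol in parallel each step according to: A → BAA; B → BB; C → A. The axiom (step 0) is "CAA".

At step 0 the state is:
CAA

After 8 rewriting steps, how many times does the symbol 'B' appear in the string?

step 0: CAA
step 1: ABAABAA
step 2: BAABBBAABAABBBAABAA
step 3: BBBAABAABBBBBBBAABAABBBAABAABBBBBBBAABAABBBAABAA
step 4: BBBBBBBAABAABBBAABAABBBBBBBBBBBBBBBAABAABBBAABAABBBBBBBAABAABBBAABAABBBBBBBBBBBBBBBAABAABBBAABAABBBBBBBAABAABBBAABAA
step 5: BBBBBBBBBBBBBBBAABAABBBAABAABBBBBBBAABAABBBAABAABBBBBBBBBB…AABBBAABAABBBBBBBBBBBBBBBAABAABBBAABAABBBBBBBAABAABBBAABAA  (len 272)
step 6: BBBBBBBBBBBBBBBBBBBBBBBBBBBBBBBAABAABBBAABAABBBBBBBAABAABB…AABBBAABAABBBBBBBBBBBBBBBAABAABBBAABAABBBBBBBAABAABBBAABAA  (len 624)
step 7: BBBBBBBBBBBBBBBBBBBBBBBBBBBBBBBBBBBBBBBBBBBBBBBBBBBBBBBBBB…AABBBAABAABBBBBBBBBBBBBBBAABAABBBAABAABBBBBBBAABAABBBAABAA  (len 1408)
step 8: BBBBBBBBBBBBBBBBBBBBBBBBBBBBBBBBBBBBBBBBBBBBBBBBBBBBBBBBBB…AABBBAABAABBBBBBBBBBBBBBBAABAABBBAABAABBBBBBBAABAABBBAABAA  (len 3136)

2496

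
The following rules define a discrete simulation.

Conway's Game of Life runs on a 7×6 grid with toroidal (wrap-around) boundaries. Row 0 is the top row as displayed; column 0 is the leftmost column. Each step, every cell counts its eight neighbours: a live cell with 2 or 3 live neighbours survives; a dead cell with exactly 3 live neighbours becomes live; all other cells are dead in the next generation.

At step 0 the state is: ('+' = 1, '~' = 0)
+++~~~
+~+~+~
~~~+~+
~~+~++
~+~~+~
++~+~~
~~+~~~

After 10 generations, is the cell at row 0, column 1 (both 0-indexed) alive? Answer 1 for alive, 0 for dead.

1

0) +++~~~
+~+~+~
~~~+~+
~~+~++
~+~~+~
++~+~~
~~+~~~
1) +~+~~+
+~+~+~
+++~~~
+~+~~+
~+~~+~
++~+~~
~~~+~~
2) +~+~++
~~+~~~
~~+~~~
~~++~+
~~~++~
++~++~
~~~+++
3) +++~~~
~~+~~+
~++~~~
~~+~~~
++~~~~
+~~~~~
~~~~~~
4) +++~~~
~~~+~~
~+++~~
+~+~~~
++~~~~
++~~~~
+~~~~~
5) +++~~~
+~~+~~
~+~+~~
+~~+~~
~~+~~+
~~~~~+
~~+~~+
6) +~++~+
+~~+~~
++~++~
++~++~
+~~~++
+~~~++
~~+~~+
7) +~++~+
~~~~~~
~~~~~~
~~~~~~
~~~~~~
~+~+~~
~~+~~~
8) ~+++~~
~~~~~~
~~~~~~
~~~~~~
~~~~~~
~~+~~~
+~~~+~
9) ~+++~~
~~+~~~
~~~~~~
~~~~~~
~~~~~~
~~~~~~
~~~~~~
10) ~+++~~
~+++~~
~~~~~~
~~~~~~
~~~~~~
~~~~~~
~~+~~~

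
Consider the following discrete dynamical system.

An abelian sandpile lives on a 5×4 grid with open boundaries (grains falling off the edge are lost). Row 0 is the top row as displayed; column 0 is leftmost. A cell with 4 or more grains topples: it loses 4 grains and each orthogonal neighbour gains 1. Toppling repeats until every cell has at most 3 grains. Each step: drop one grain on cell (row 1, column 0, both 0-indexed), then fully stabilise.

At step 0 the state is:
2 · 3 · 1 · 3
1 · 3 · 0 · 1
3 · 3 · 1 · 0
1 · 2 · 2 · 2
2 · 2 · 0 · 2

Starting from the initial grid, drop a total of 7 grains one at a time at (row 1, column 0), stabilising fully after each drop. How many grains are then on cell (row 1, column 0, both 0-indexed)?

3

gen 0: 2 · 3 · 1 · 3
1 · 3 · 0 · 1
3 · 3 · 1 · 0
1 · 2 · 2 · 2
2 · 2 · 0 · 2
gen 1: 2 · 3 · 1 · 3
2 · 3 · 0 · 1
3 · 3 · 1 · 0
1 · 2 · 2 · 2
2 · 2 · 0 · 2
gen 2: 2 · 3 · 1 · 3
3 · 3 · 0 · 1
3 · 3 · 1 · 0
1 · 2 · 2 · 2
2 · 2 · 0 · 2
gen 3: 0 · 1 · 2 · 3
3 · 2 · 1 · 1
1 · 1 · 2 · 0
2 · 3 · 2 · 2
2 · 2 · 0 · 2
gen 4: 1 · 1 · 2 · 3
0 · 3 · 1 · 1
2 · 1 · 2 · 0
2 · 3 · 2 · 2
2 · 2 · 0 · 2
gen 5: 1 · 1 · 2 · 3
1 · 3 · 1 · 1
2 · 1 · 2 · 0
2 · 3 · 2 · 2
2 · 2 · 0 · 2
gen 6: 1 · 1 · 2 · 3
2 · 3 · 1 · 1
2 · 1 · 2 · 0
2 · 3 · 2 · 2
2 · 2 · 0 · 2
gen 7: 1 · 1 · 2 · 3
3 · 3 · 1 · 1
2 · 1 · 2 · 0
2 · 3 · 2 · 2
2 · 2 · 0 · 2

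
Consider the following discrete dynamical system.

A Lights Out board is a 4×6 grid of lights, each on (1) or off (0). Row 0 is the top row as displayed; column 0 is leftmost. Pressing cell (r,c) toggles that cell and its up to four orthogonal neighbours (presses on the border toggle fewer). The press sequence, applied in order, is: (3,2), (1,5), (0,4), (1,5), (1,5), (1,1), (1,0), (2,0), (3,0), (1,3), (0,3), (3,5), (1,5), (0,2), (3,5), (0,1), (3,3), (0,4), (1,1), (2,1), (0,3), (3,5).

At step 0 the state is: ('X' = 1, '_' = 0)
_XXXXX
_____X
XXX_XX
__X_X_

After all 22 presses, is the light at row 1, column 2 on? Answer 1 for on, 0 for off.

0

t=0: _XXXXX
_____X
XXX_XX
__X_X_
t=1: _XXXXX
_____X
XX__XX
_X_XX_
t=2: _XXXX_
____X_
XX__X_
_X_XX_
t=3: _XX__X
______
XX__X_
_X_XX_
t=4: _XX___
____XX
XX__XX
_X_XX_
t=5: _XX__X
______
XX__X_
_X_XX_
t=6: __X__X
XXX___
X___X_
_X_XX_
t=7: X_X__X
__X___
____X_
_X_XX_
t=8: X_X__X
X_X___
XX__X_
XX_XX_
t=9: X_X__X
X_X___
_X__X_
___XX_
t=10: X_XX_X
X__XX_
_X_XX_
___XX_
t=11: X___XX
X___X_
_X_XX_
___XX_
t=12: X___XX
X___X_
_X_XXX
___X_X
t=13: X___X_
X____X
_X_XX_
___X_X
t=14: XXXXX_
X_X__X
_X_XX_
___X_X
t=15: XXXXX_
X_X__X
_X_XXX
___XX_
t=16: ___XX_
XXX__X
_X_XXX
___XX_
t=17: ___XX_
XXX__X
_X__XX
__X___
t=18: _____X
XXX_XX
_X__XX
__X___
t=19: _X___X
____XX
____XX
__X___
t=20: _X___X
_X__XX
XXX_XX
_XX___
t=21: _XXXXX
_X_XXX
XXX_XX
_XX___
t=22: _XXXXX
_X_XXX
XXX_X_
_XX_XX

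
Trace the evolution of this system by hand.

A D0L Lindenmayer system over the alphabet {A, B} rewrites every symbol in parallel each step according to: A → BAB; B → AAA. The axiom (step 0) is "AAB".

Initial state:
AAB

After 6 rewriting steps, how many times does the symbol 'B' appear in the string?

862

k=0  AAB
k=1  BABBABAAA
k=2  AAABABAAAAAABABAAABABBABBAB
k=3  BABBABBABAAABABAAABABBABBABBABBABBABAAABABAAABABBABBABAAABABAAAAAABABAAAAAABABAAA
k=4  AAABABAAAAAABABAAAAAABABAAABABBABBABAAABABAAABABBABBABAAAB…BBABBABBABBABAAABABAAABABBABBABBABBABBABAAABABAAABABBABBAB  (len 243)
k=5  BABBABBABAAABABAAABABBABBABBABBABBABAAABABAAABABBABBABBABB…BAAABABBABBABAAABABAAABABBABBABAAABABAAAAAABABAAAAAABABAAA  (len 729)
k=6  AAABABAAAAAABABAAAAAABABAAABABBABBABAAABABAAABABBABBABAAAB…BBABBABBABBABAAABABAAABABBABBABBABBABBABAAABABAAABABBABBAB  (len 2187)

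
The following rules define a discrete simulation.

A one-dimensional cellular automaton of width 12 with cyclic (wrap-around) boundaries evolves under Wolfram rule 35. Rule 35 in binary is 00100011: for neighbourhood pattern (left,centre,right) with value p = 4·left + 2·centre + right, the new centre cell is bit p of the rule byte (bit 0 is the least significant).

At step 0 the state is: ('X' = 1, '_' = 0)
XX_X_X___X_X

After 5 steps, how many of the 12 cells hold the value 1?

4

step 0: XX_X_X___X_X
step 1: __X_X__XX_X_
step 2: XX_X__X__X__
step 3: __X__X__X__X
step 4: _X__X__X__X_
step 5: X__X__X__X__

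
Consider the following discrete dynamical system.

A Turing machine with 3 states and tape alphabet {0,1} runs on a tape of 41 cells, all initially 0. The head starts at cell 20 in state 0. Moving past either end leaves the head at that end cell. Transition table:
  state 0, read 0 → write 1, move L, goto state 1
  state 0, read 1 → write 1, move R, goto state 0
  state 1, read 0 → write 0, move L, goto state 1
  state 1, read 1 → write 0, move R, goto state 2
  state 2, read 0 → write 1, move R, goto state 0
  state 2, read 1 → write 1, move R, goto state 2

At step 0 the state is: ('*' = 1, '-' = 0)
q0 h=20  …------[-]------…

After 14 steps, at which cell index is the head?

6

[0] q0 h=20  …------[-]------…
[1] q1 h=19  …------[-]*-----…
[2] q1 h=18  …------[-]-*----…
[3] q1 h=17  …------[-]--*---…
[4] q1 h=16  …------[-]---*--…
[5] q1 h=15  …------[-]----*-…
[6] q1 h=14  …------[-]-----*…
[7] q1 h=13  …------[-]------…
[8] q1 h=12  …------[-]------…
[9] q1 h=11  …------[-]------…
[10] q1 h=10  …------[-]------…
[11] q1 h= 9  …------[-]------…
[12] q1 h= 8  …------[-]------…
[13] q1 h= 7  …------[-]------…
[14] q1 h= 6  |------[-]------…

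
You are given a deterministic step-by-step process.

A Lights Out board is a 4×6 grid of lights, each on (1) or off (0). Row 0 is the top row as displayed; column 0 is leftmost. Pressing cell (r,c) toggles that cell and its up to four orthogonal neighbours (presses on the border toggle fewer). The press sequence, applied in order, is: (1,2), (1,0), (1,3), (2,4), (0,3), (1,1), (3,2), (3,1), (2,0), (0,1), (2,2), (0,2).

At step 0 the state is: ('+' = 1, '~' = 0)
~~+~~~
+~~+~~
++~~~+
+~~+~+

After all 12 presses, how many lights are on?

14

0) ~~+~~~
+~~+~~
++~~~+
+~~+~+
1) ~~~~~~
+++~~~
+++~~+
+~~+~+
2) +~~~~~
~~+~~~
~++~~+
+~~+~+
3) +~~+~~
~~~++~
~+++~+
+~~+~+
4) +~~+~~
~~~+~~
~++~+~
+~~+++
5) +~+~+~
~~~~~~
~++~+~
+~~+++
6) +++~+~
+++~~~
~~+~+~
+~~+++
7) +++~+~
+++~~~
~~~~+~
+++~++
8) +++~+~
+++~~~
~+~~+~
~~~~++
9) +++~+~
~++~~~
+~~~+~
+~~~++
10) ~~~~+~
~~+~~~
+~~~+~
+~~~++
11) ~~~~+~
~~~~~~
+++++~
+~+~++
12) ~++++~
~~+~~~
+++++~
+~+~++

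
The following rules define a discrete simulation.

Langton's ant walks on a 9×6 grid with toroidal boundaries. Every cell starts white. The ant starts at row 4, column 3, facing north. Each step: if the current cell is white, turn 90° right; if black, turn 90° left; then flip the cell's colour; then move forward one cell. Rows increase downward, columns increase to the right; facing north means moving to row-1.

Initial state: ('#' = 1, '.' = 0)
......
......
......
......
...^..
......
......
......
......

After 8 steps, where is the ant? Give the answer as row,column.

4,3

k=0  ......
......
......
......
...^..
......
......
......
......
k=1  ......
......
......
......
...#>.
......
......
......
......
k=2  ......
......
......
......
...##.
....v.
......
......
......
k=3  ......
......
......
......
...##.
...<#.
......
......
......
k=4  ......
......
......
......
...^#.
...##.
......
......
......
k=5  ......
......
......
......
..<.#.
...##.
......
......
......
k=6  ......
......
......
..^...
..#.#.
...##.
......
......
......
k=7  ......
......
......
..#>..
..#.#.
...##.
......
......
......
k=8  ......
......
......
..##..
..#v#.
...##.
......
......
......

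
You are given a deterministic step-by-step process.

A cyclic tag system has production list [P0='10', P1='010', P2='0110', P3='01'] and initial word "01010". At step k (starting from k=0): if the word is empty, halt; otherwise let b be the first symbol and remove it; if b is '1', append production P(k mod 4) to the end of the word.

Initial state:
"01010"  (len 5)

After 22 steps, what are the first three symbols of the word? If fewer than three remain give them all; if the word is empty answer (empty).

101

gen 0: "01010"  (len 5)
gen 1: "1010"  (len 4)
gen 2: "010010"  (len 6)
gen 3: "10010"  (len 5)
gen 4: "001001"  (len 6)
gen 5: "01001"  (len 5)
gen 6: "1001"  (len 4)
gen 7: "0010110"  (len 7)
gen 8: "010110"  (len 6)
gen 9: "10110"  (len 5)
gen 10: "0110010"  (len 7)
gen 11: "110010"  (len 6)
gen 12: "1001001"  (len 7)
gen 13: "00100110"  (len 8)
gen 14: "0100110"  (len 7)
gen 15: "100110"  (len 6)
gen 16: "0011001"  (len 7)
gen 17: "011001"  (len 6)
gen 18: "11001"  (len 5)
gen 19: "10010110"  (len 8)
gen 20: "001011001"  (len 9)
gen 21: "01011001"  (len 8)
gen 22: "1011001"  (len 7)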